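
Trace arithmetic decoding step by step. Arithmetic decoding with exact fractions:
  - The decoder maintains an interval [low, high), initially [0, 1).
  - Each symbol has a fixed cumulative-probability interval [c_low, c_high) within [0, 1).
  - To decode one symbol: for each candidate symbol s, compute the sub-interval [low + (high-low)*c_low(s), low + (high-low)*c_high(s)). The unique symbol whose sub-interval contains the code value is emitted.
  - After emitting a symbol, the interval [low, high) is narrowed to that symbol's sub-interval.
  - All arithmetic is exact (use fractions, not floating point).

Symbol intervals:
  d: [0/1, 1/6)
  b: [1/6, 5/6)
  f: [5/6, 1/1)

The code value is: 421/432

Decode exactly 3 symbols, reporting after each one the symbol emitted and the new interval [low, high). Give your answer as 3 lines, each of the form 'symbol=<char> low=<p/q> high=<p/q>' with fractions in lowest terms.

Step 1: interval [0/1, 1/1), width = 1/1 - 0/1 = 1/1
  'd': [0/1 + 1/1*0/1, 0/1 + 1/1*1/6) = [0/1, 1/6)
  'b': [0/1 + 1/1*1/6, 0/1 + 1/1*5/6) = [1/6, 5/6)
  'f': [0/1 + 1/1*5/6, 0/1 + 1/1*1/1) = [5/6, 1/1) <- contains code 421/432
  emit 'f', narrow to [5/6, 1/1)
Step 2: interval [5/6, 1/1), width = 1/1 - 5/6 = 1/6
  'd': [5/6 + 1/6*0/1, 5/6 + 1/6*1/6) = [5/6, 31/36)
  'b': [5/6 + 1/6*1/6, 5/6 + 1/6*5/6) = [31/36, 35/36)
  'f': [5/6 + 1/6*5/6, 5/6 + 1/6*1/1) = [35/36, 1/1) <- contains code 421/432
  emit 'f', narrow to [35/36, 1/1)
Step 3: interval [35/36, 1/1), width = 1/1 - 35/36 = 1/36
  'd': [35/36 + 1/36*0/1, 35/36 + 1/36*1/6) = [35/36, 211/216) <- contains code 421/432
  'b': [35/36 + 1/36*1/6, 35/36 + 1/36*5/6) = [211/216, 215/216)
  'f': [35/36 + 1/36*5/6, 35/36 + 1/36*1/1) = [215/216, 1/1)
  emit 'd', narrow to [35/36, 211/216)

Answer: symbol=f low=5/6 high=1/1
symbol=f low=35/36 high=1/1
symbol=d low=35/36 high=211/216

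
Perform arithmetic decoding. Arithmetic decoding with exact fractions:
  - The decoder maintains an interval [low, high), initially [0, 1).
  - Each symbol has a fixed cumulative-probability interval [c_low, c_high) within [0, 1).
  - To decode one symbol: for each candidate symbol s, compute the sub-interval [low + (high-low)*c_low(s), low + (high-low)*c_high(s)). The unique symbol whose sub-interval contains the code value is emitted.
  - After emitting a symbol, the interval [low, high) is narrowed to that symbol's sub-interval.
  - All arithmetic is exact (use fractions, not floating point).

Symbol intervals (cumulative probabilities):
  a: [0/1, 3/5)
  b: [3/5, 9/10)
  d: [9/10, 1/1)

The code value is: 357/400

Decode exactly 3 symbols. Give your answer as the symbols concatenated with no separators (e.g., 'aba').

Step 1: interval [0/1, 1/1), width = 1/1 - 0/1 = 1/1
  'a': [0/1 + 1/1*0/1, 0/1 + 1/1*3/5) = [0/1, 3/5)
  'b': [0/1 + 1/1*3/5, 0/1 + 1/1*9/10) = [3/5, 9/10) <- contains code 357/400
  'd': [0/1 + 1/1*9/10, 0/1 + 1/1*1/1) = [9/10, 1/1)
  emit 'b', narrow to [3/5, 9/10)
Step 2: interval [3/5, 9/10), width = 9/10 - 3/5 = 3/10
  'a': [3/5 + 3/10*0/1, 3/5 + 3/10*3/5) = [3/5, 39/50)
  'b': [3/5 + 3/10*3/5, 3/5 + 3/10*9/10) = [39/50, 87/100)
  'd': [3/5 + 3/10*9/10, 3/5 + 3/10*1/1) = [87/100, 9/10) <- contains code 357/400
  emit 'd', narrow to [87/100, 9/10)
Step 3: interval [87/100, 9/10), width = 9/10 - 87/100 = 3/100
  'a': [87/100 + 3/100*0/1, 87/100 + 3/100*3/5) = [87/100, 111/125)
  'b': [87/100 + 3/100*3/5, 87/100 + 3/100*9/10) = [111/125, 897/1000) <- contains code 357/400
  'd': [87/100 + 3/100*9/10, 87/100 + 3/100*1/1) = [897/1000, 9/10)
  emit 'b', narrow to [111/125, 897/1000)

Answer: bdb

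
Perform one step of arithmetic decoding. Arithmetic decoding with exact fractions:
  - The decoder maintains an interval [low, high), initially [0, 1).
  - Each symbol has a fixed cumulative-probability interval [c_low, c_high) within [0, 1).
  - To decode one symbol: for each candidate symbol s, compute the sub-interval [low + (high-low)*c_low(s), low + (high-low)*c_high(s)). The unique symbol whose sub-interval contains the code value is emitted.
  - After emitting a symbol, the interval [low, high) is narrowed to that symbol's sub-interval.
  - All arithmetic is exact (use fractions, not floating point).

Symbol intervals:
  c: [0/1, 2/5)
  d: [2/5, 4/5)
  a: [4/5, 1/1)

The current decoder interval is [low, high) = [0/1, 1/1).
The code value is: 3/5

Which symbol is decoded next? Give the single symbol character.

Interval width = high − low = 1/1 − 0/1 = 1/1
Scaled code = (code − low) / width = (3/5 − 0/1) / 1/1 = 3/5
  c: [0/1, 2/5) 
  d: [2/5, 4/5) ← scaled code falls here ✓
  a: [4/5, 1/1) 

Answer: d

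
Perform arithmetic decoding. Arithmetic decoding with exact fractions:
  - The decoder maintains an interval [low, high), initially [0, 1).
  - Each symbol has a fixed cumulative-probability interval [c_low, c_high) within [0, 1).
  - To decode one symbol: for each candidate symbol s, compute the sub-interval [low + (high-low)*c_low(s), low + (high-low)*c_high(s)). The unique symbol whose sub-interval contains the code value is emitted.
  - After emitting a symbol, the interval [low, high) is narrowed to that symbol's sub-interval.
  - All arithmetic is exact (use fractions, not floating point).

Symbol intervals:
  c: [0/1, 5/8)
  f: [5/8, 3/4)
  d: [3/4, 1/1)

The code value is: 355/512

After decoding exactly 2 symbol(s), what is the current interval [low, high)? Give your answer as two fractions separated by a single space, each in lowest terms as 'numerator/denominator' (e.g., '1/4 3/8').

Step 1: interval [0/1, 1/1), width = 1/1 - 0/1 = 1/1
  'c': [0/1 + 1/1*0/1, 0/1 + 1/1*5/8) = [0/1, 5/8)
  'f': [0/1 + 1/1*5/8, 0/1 + 1/1*3/4) = [5/8, 3/4) <- contains code 355/512
  'd': [0/1 + 1/1*3/4, 0/1 + 1/1*1/1) = [3/4, 1/1)
  emit 'f', narrow to [5/8, 3/4)
Step 2: interval [5/8, 3/4), width = 3/4 - 5/8 = 1/8
  'c': [5/8 + 1/8*0/1, 5/8 + 1/8*5/8) = [5/8, 45/64) <- contains code 355/512
  'f': [5/8 + 1/8*5/8, 5/8 + 1/8*3/4) = [45/64, 23/32)
  'd': [5/8 + 1/8*3/4, 5/8 + 1/8*1/1) = [23/32, 3/4)
  emit 'c', narrow to [5/8, 45/64)

Answer: 5/8 45/64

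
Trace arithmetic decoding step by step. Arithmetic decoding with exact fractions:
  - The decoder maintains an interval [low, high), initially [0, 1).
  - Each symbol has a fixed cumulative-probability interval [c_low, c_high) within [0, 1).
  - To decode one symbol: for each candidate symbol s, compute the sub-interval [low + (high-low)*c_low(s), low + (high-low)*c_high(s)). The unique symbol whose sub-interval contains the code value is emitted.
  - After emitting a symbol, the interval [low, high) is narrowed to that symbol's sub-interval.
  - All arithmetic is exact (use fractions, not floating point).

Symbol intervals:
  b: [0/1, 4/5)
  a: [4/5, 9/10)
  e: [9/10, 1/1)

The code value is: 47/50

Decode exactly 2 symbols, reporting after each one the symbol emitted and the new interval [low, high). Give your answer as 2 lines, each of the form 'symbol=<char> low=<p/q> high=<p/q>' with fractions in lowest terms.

Step 1: interval [0/1, 1/1), width = 1/1 - 0/1 = 1/1
  'b': [0/1 + 1/1*0/1, 0/1 + 1/1*4/5) = [0/1, 4/5)
  'a': [0/1 + 1/1*4/5, 0/1 + 1/1*9/10) = [4/5, 9/10)
  'e': [0/1 + 1/1*9/10, 0/1 + 1/1*1/1) = [9/10, 1/1) <- contains code 47/50
  emit 'e', narrow to [9/10, 1/1)
Step 2: interval [9/10, 1/1), width = 1/1 - 9/10 = 1/10
  'b': [9/10 + 1/10*0/1, 9/10 + 1/10*4/5) = [9/10, 49/50) <- contains code 47/50
  'a': [9/10 + 1/10*4/5, 9/10 + 1/10*9/10) = [49/50, 99/100)
  'e': [9/10 + 1/10*9/10, 9/10 + 1/10*1/1) = [99/100, 1/1)
  emit 'b', narrow to [9/10, 49/50)

Answer: symbol=e low=9/10 high=1/1
symbol=b low=9/10 high=49/50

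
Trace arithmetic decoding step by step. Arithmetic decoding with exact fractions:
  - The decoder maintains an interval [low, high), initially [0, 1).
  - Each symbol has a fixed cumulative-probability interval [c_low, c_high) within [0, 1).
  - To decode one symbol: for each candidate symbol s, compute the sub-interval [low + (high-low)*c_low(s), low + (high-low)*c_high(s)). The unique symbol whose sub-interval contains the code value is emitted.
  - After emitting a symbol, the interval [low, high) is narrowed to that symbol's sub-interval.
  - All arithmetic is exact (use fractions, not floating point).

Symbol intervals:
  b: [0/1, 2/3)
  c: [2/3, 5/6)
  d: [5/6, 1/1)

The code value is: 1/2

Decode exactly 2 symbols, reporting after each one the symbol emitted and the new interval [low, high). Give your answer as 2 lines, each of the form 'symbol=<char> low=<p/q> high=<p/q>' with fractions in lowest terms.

Step 1: interval [0/1, 1/1), width = 1/1 - 0/1 = 1/1
  'b': [0/1 + 1/1*0/1, 0/1 + 1/1*2/3) = [0/1, 2/3) <- contains code 1/2
  'c': [0/1 + 1/1*2/3, 0/1 + 1/1*5/6) = [2/3, 5/6)
  'd': [0/1 + 1/1*5/6, 0/1 + 1/1*1/1) = [5/6, 1/1)
  emit 'b', narrow to [0/1, 2/3)
Step 2: interval [0/1, 2/3), width = 2/3 - 0/1 = 2/3
  'b': [0/1 + 2/3*0/1, 0/1 + 2/3*2/3) = [0/1, 4/9)
  'c': [0/1 + 2/3*2/3, 0/1 + 2/3*5/6) = [4/9, 5/9) <- contains code 1/2
  'd': [0/1 + 2/3*5/6, 0/1 + 2/3*1/1) = [5/9, 2/3)
  emit 'c', narrow to [4/9, 5/9)

Answer: symbol=b low=0/1 high=2/3
symbol=c low=4/9 high=5/9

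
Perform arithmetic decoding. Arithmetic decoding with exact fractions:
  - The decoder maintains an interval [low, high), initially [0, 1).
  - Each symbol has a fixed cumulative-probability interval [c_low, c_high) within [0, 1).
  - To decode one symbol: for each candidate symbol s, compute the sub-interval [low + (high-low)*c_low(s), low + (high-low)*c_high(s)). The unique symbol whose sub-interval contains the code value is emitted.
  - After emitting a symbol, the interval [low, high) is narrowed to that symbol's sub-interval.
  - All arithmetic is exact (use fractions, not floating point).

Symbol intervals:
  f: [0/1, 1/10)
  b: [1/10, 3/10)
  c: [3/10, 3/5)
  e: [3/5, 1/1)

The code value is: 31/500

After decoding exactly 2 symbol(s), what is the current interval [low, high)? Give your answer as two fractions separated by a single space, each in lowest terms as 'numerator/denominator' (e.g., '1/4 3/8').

Step 1: interval [0/1, 1/1), width = 1/1 - 0/1 = 1/1
  'f': [0/1 + 1/1*0/1, 0/1 + 1/1*1/10) = [0/1, 1/10) <- contains code 31/500
  'b': [0/1 + 1/1*1/10, 0/1 + 1/1*3/10) = [1/10, 3/10)
  'c': [0/1 + 1/1*3/10, 0/1 + 1/1*3/5) = [3/10, 3/5)
  'e': [0/1 + 1/1*3/5, 0/1 + 1/1*1/1) = [3/5, 1/1)
  emit 'f', narrow to [0/1, 1/10)
Step 2: interval [0/1, 1/10), width = 1/10 - 0/1 = 1/10
  'f': [0/1 + 1/10*0/1, 0/1 + 1/10*1/10) = [0/1, 1/100)
  'b': [0/1 + 1/10*1/10, 0/1 + 1/10*3/10) = [1/100, 3/100)
  'c': [0/1 + 1/10*3/10, 0/1 + 1/10*3/5) = [3/100, 3/50)
  'e': [0/1 + 1/10*3/5, 0/1 + 1/10*1/1) = [3/50, 1/10) <- contains code 31/500
  emit 'e', narrow to [3/50, 1/10)

Answer: 3/50 1/10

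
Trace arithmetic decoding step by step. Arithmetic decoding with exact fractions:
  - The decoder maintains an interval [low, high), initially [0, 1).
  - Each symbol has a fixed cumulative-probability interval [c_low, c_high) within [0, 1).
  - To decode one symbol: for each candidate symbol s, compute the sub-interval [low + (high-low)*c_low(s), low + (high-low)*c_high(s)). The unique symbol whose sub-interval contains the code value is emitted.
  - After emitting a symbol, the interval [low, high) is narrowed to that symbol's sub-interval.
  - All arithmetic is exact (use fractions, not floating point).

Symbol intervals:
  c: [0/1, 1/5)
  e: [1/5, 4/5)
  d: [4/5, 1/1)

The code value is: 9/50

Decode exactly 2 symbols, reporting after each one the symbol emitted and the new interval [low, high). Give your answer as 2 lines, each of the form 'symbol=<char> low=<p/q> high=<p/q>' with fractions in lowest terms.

Step 1: interval [0/1, 1/1), width = 1/1 - 0/1 = 1/1
  'c': [0/1 + 1/1*0/1, 0/1 + 1/1*1/5) = [0/1, 1/5) <- contains code 9/50
  'e': [0/1 + 1/1*1/5, 0/1 + 1/1*4/5) = [1/5, 4/5)
  'd': [0/1 + 1/1*4/5, 0/1 + 1/1*1/1) = [4/5, 1/1)
  emit 'c', narrow to [0/1, 1/5)
Step 2: interval [0/1, 1/5), width = 1/5 - 0/1 = 1/5
  'c': [0/1 + 1/5*0/1, 0/1 + 1/5*1/5) = [0/1, 1/25)
  'e': [0/1 + 1/5*1/5, 0/1 + 1/5*4/5) = [1/25, 4/25)
  'd': [0/1 + 1/5*4/5, 0/1 + 1/5*1/1) = [4/25, 1/5) <- contains code 9/50
  emit 'd', narrow to [4/25, 1/5)

Answer: symbol=c low=0/1 high=1/5
symbol=d low=4/25 high=1/5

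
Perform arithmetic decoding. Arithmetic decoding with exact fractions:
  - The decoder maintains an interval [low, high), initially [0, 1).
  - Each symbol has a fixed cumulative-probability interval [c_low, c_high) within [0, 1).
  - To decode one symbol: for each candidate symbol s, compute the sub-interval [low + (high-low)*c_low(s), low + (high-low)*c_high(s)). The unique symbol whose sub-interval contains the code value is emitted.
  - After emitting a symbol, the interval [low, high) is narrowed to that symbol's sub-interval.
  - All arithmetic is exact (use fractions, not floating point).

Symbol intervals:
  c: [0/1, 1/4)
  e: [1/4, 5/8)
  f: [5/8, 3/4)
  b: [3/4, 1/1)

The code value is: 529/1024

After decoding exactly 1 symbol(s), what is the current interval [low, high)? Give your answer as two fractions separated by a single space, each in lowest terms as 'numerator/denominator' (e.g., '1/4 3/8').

Step 1: interval [0/1, 1/1), width = 1/1 - 0/1 = 1/1
  'c': [0/1 + 1/1*0/1, 0/1 + 1/1*1/4) = [0/1, 1/4)
  'e': [0/1 + 1/1*1/4, 0/1 + 1/1*5/8) = [1/4, 5/8) <- contains code 529/1024
  'f': [0/1 + 1/1*5/8, 0/1 + 1/1*3/4) = [5/8, 3/4)
  'b': [0/1 + 1/1*3/4, 0/1 + 1/1*1/1) = [3/4, 1/1)
  emit 'e', narrow to [1/4, 5/8)

Answer: 1/4 5/8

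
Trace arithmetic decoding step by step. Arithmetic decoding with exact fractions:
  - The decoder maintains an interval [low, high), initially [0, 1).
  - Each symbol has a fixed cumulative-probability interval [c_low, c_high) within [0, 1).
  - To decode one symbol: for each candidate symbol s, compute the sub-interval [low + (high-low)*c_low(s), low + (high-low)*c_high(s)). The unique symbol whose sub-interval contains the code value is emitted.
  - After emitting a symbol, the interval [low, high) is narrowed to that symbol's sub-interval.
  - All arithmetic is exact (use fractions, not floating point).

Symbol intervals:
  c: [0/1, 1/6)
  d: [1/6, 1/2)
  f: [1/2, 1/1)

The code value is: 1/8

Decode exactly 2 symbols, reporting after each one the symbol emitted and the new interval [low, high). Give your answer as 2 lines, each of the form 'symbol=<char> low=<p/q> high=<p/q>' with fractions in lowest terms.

Answer: symbol=c low=0/1 high=1/6
symbol=f low=1/12 high=1/6

Derivation:
Step 1: interval [0/1, 1/1), width = 1/1 - 0/1 = 1/1
  'c': [0/1 + 1/1*0/1, 0/1 + 1/1*1/6) = [0/1, 1/6) <- contains code 1/8
  'd': [0/1 + 1/1*1/6, 0/1 + 1/1*1/2) = [1/6, 1/2)
  'f': [0/1 + 1/1*1/2, 0/1 + 1/1*1/1) = [1/2, 1/1)
  emit 'c', narrow to [0/1, 1/6)
Step 2: interval [0/1, 1/6), width = 1/6 - 0/1 = 1/6
  'c': [0/1 + 1/6*0/1, 0/1 + 1/6*1/6) = [0/1, 1/36)
  'd': [0/1 + 1/6*1/6, 0/1 + 1/6*1/2) = [1/36, 1/12)
  'f': [0/1 + 1/6*1/2, 0/1 + 1/6*1/1) = [1/12, 1/6) <- contains code 1/8
  emit 'f', narrow to [1/12, 1/6)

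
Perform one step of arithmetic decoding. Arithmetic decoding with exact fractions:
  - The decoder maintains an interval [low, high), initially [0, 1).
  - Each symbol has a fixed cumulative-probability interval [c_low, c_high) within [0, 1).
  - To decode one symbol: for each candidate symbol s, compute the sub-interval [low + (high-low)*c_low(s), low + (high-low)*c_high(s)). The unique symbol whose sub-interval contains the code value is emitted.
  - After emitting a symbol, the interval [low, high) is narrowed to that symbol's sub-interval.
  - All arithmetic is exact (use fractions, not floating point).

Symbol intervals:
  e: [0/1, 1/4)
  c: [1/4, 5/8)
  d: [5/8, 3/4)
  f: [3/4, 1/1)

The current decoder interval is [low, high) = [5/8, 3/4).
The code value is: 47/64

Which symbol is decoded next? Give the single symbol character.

Interval width = high − low = 3/4 − 5/8 = 1/8
Scaled code = (code − low) / width = (47/64 − 5/8) / 1/8 = 7/8
  e: [0/1, 1/4) 
  c: [1/4, 5/8) 
  d: [5/8, 3/4) 
  f: [3/4, 1/1) ← scaled code falls here ✓

Answer: f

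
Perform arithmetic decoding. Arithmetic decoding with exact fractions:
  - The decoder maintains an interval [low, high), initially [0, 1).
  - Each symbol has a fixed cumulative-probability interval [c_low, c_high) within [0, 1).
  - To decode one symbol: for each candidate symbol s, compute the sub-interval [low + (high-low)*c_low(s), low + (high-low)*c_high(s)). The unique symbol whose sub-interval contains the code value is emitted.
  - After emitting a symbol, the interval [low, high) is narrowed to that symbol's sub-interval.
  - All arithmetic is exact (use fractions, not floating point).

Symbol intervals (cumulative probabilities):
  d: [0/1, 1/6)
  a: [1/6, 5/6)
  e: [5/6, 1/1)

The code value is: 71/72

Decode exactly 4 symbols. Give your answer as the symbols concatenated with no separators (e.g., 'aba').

Answer: eeaa

Derivation:
Step 1: interval [0/1, 1/1), width = 1/1 - 0/1 = 1/1
  'd': [0/1 + 1/1*0/1, 0/1 + 1/1*1/6) = [0/1, 1/6)
  'a': [0/1 + 1/1*1/6, 0/1 + 1/1*5/6) = [1/6, 5/6)
  'e': [0/1 + 1/1*5/6, 0/1 + 1/1*1/1) = [5/6, 1/1) <- contains code 71/72
  emit 'e', narrow to [5/6, 1/1)
Step 2: interval [5/6, 1/1), width = 1/1 - 5/6 = 1/6
  'd': [5/6 + 1/6*0/1, 5/6 + 1/6*1/6) = [5/6, 31/36)
  'a': [5/6 + 1/6*1/6, 5/6 + 1/6*5/6) = [31/36, 35/36)
  'e': [5/6 + 1/6*5/6, 5/6 + 1/6*1/1) = [35/36, 1/1) <- contains code 71/72
  emit 'e', narrow to [35/36, 1/1)
Step 3: interval [35/36, 1/1), width = 1/1 - 35/36 = 1/36
  'd': [35/36 + 1/36*0/1, 35/36 + 1/36*1/6) = [35/36, 211/216)
  'a': [35/36 + 1/36*1/6, 35/36 + 1/36*5/6) = [211/216, 215/216) <- contains code 71/72
  'e': [35/36 + 1/36*5/6, 35/36 + 1/36*1/1) = [215/216, 1/1)
  emit 'a', narrow to [211/216, 215/216)
Step 4: interval [211/216, 215/216), width = 215/216 - 211/216 = 1/54
  'd': [211/216 + 1/54*0/1, 211/216 + 1/54*1/6) = [211/216, 635/648)
  'a': [211/216 + 1/54*1/6, 211/216 + 1/54*5/6) = [635/648, 643/648) <- contains code 71/72
  'e': [211/216 + 1/54*5/6, 211/216 + 1/54*1/1) = [643/648, 215/216)
  emit 'a', narrow to [635/648, 643/648)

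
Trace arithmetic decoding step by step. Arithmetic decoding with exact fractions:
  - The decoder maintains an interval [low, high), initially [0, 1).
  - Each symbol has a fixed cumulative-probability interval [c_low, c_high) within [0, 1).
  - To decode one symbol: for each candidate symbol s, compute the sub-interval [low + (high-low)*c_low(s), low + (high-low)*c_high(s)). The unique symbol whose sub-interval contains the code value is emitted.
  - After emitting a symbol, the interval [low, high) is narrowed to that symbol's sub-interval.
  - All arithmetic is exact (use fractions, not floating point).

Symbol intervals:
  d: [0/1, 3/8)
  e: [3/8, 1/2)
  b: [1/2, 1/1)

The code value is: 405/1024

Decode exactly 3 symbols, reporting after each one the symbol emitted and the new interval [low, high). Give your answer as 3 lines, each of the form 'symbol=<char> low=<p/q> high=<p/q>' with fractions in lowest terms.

Answer: symbol=e low=3/8 high=1/2
symbol=d low=3/8 high=27/64
symbol=e low=201/512 high=51/128

Derivation:
Step 1: interval [0/1, 1/1), width = 1/1 - 0/1 = 1/1
  'd': [0/1 + 1/1*0/1, 0/1 + 1/1*3/8) = [0/1, 3/8)
  'e': [0/1 + 1/1*3/8, 0/1 + 1/1*1/2) = [3/8, 1/2) <- contains code 405/1024
  'b': [0/1 + 1/1*1/2, 0/1 + 1/1*1/1) = [1/2, 1/1)
  emit 'e', narrow to [3/8, 1/2)
Step 2: interval [3/8, 1/2), width = 1/2 - 3/8 = 1/8
  'd': [3/8 + 1/8*0/1, 3/8 + 1/8*3/8) = [3/8, 27/64) <- contains code 405/1024
  'e': [3/8 + 1/8*3/8, 3/8 + 1/8*1/2) = [27/64, 7/16)
  'b': [3/8 + 1/8*1/2, 3/8 + 1/8*1/1) = [7/16, 1/2)
  emit 'd', narrow to [3/8, 27/64)
Step 3: interval [3/8, 27/64), width = 27/64 - 3/8 = 3/64
  'd': [3/8 + 3/64*0/1, 3/8 + 3/64*3/8) = [3/8, 201/512)
  'e': [3/8 + 3/64*3/8, 3/8 + 3/64*1/2) = [201/512, 51/128) <- contains code 405/1024
  'b': [3/8 + 3/64*1/2, 3/8 + 3/64*1/1) = [51/128, 27/64)
  emit 'e', narrow to [201/512, 51/128)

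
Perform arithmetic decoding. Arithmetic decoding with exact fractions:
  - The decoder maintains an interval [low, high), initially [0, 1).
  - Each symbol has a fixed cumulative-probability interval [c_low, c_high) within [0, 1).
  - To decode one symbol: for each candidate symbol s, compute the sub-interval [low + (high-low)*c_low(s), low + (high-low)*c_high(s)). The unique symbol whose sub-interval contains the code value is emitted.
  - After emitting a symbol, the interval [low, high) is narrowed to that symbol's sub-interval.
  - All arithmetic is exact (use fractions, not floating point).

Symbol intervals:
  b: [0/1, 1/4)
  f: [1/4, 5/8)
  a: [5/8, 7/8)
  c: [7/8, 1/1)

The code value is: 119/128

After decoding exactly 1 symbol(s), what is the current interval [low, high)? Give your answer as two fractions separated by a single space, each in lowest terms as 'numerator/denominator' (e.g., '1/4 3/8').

Answer: 7/8 1/1

Derivation:
Step 1: interval [0/1, 1/1), width = 1/1 - 0/1 = 1/1
  'b': [0/1 + 1/1*0/1, 0/1 + 1/1*1/4) = [0/1, 1/4)
  'f': [0/1 + 1/1*1/4, 0/1 + 1/1*5/8) = [1/4, 5/8)
  'a': [0/1 + 1/1*5/8, 0/1 + 1/1*7/8) = [5/8, 7/8)
  'c': [0/1 + 1/1*7/8, 0/1 + 1/1*1/1) = [7/8, 1/1) <- contains code 119/128
  emit 'c', narrow to [7/8, 1/1)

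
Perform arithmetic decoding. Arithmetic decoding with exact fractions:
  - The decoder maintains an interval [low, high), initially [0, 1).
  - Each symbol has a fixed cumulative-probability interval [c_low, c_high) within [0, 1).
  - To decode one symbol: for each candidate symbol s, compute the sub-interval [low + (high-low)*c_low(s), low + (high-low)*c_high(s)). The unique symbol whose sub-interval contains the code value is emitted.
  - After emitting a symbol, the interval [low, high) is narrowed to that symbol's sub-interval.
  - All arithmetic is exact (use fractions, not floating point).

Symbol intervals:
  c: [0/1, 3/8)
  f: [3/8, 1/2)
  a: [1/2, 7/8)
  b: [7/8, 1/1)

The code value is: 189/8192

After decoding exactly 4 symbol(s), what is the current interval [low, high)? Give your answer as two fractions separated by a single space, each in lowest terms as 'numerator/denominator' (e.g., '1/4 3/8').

Step 1: interval [0/1, 1/1), width = 1/1 - 0/1 = 1/1
  'c': [0/1 + 1/1*0/1, 0/1 + 1/1*3/8) = [0/1, 3/8) <- contains code 189/8192
  'f': [0/1 + 1/1*3/8, 0/1 + 1/1*1/2) = [3/8, 1/2)
  'a': [0/1 + 1/1*1/2, 0/1 + 1/1*7/8) = [1/2, 7/8)
  'b': [0/1 + 1/1*7/8, 0/1 + 1/1*1/1) = [7/8, 1/1)
  emit 'c', narrow to [0/1, 3/8)
Step 2: interval [0/1, 3/8), width = 3/8 - 0/1 = 3/8
  'c': [0/1 + 3/8*0/1, 0/1 + 3/8*3/8) = [0/1, 9/64) <- contains code 189/8192
  'f': [0/1 + 3/8*3/8, 0/1 + 3/8*1/2) = [9/64, 3/16)
  'a': [0/1 + 3/8*1/2, 0/1 + 3/8*7/8) = [3/16, 21/64)
  'b': [0/1 + 3/8*7/8, 0/1 + 3/8*1/1) = [21/64, 3/8)
  emit 'c', narrow to [0/1, 9/64)
Step 3: interval [0/1, 9/64), width = 9/64 - 0/1 = 9/64
  'c': [0/1 + 9/64*0/1, 0/1 + 9/64*3/8) = [0/1, 27/512) <- contains code 189/8192
  'f': [0/1 + 9/64*3/8, 0/1 + 9/64*1/2) = [27/512, 9/128)
  'a': [0/1 + 9/64*1/2, 0/1 + 9/64*7/8) = [9/128, 63/512)
  'b': [0/1 + 9/64*7/8, 0/1 + 9/64*1/1) = [63/512, 9/64)
  emit 'c', narrow to [0/1, 27/512)
Step 4: interval [0/1, 27/512), width = 27/512 - 0/1 = 27/512
  'c': [0/1 + 27/512*0/1, 0/1 + 27/512*3/8) = [0/1, 81/4096)
  'f': [0/1 + 27/512*3/8, 0/1 + 27/512*1/2) = [81/4096, 27/1024) <- contains code 189/8192
  'a': [0/1 + 27/512*1/2, 0/1 + 27/512*7/8) = [27/1024, 189/4096)
  'b': [0/1 + 27/512*7/8, 0/1 + 27/512*1/1) = [189/4096, 27/512)
  emit 'f', narrow to [81/4096, 27/1024)

Answer: 81/4096 27/1024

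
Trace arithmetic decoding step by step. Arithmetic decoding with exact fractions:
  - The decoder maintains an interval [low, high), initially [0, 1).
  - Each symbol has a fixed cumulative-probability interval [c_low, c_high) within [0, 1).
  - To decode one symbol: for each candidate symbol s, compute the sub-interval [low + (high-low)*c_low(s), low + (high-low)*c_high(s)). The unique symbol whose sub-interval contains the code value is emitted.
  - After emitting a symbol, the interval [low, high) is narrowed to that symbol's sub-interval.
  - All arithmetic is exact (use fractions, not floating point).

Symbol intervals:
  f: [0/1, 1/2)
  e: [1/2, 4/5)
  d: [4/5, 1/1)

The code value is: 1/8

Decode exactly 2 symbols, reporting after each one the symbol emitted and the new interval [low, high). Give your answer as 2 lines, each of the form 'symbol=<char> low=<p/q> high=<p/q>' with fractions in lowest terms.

Answer: symbol=f low=0/1 high=1/2
symbol=f low=0/1 high=1/4

Derivation:
Step 1: interval [0/1, 1/1), width = 1/1 - 0/1 = 1/1
  'f': [0/1 + 1/1*0/1, 0/1 + 1/1*1/2) = [0/1, 1/2) <- contains code 1/8
  'e': [0/1 + 1/1*1/2, 0/1 + 1/1*4/5) = [1/2, 4/5)
  'd': [0/1 + 1/1*4/5, 0/1 + 1/1*1/1) = [4/5, 1/1)
  emit 'f', narrow to [0/1, 1/2)
Step 2: interval [0/1, 1/2), width = 1/2 - 0/1 = 1/2
  'f': [0/1 + 1/2*0/1, 0/1 + 1/2*1/2) = [0/1, 1/4) <- contains code 1/8
  'e': [0/1 + 1/2*1/2, 0/1 + 1/2*4/5) = [1/4, 2/5)
  'd': [0/1 + 1/2*4/5, 0/1 + 1/2*1/1) = [2/5, 1/2)
  emit 'f', narrow to [0/1, 1/4)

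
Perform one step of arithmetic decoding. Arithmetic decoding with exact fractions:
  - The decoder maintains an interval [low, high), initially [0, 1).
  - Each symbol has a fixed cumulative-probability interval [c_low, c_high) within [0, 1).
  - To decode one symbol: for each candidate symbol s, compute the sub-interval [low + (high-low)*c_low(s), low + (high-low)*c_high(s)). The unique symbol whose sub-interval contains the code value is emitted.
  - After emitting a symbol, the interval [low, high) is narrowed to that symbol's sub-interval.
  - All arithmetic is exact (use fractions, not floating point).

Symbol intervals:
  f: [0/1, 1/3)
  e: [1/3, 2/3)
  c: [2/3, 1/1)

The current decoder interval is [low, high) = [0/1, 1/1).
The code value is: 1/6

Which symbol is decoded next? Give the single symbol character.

Interval width = high − low = 1/1 − 0/1 = 1/1
Scaled code = (code − low) / width = (1/6 − 0/1) / 1/1 = 1/6
  f: [0/1, 1/3) ← scaled code falls here ✓
  e: [1/3, 2/3) 
  c: [2/3, 1/1) 

Answer: f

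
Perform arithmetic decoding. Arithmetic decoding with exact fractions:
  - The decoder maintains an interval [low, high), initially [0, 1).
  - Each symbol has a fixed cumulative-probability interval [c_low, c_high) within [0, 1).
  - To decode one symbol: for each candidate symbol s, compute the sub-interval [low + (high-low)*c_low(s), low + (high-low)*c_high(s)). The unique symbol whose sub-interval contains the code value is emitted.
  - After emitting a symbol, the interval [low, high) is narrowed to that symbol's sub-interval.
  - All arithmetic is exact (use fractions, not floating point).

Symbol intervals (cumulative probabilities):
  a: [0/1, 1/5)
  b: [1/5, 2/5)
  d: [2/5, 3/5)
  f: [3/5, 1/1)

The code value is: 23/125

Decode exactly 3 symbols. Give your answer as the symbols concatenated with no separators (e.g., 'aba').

Step 1: interval [0/1, 1/1), width = 1/1 - 0/1 = 1/1
  'a': [0/1 + 1/1*0/1, 0/1 + 1/1*1/5) = [0/1, 1/5) <- contains code 23/125
  'b': [0/1 + 1/1*1/5, 0/1 + 1/1*2/5) = [1/5, 2/5)
  'd': [0/1 + 1/1*2/5, 0/1 + 1/1*3/5) = [2/5, 3/5)
  'f': [0/1 + 1/1*3/5, 0/1 + 1/1*1/1) = [3/5, 1/1)
  emit 'a', narrow to [0/1, 1/5)
Step 2: interval [0/1, 1/5), width = 1/5 - 0/1 = 1/5
  'a': [0/1 + 1/5*0/1, 0/1 + 1/5*1/5) = [0/1, 1/25)
  'b': [0/1 + 1/5*1/5, 0/1 + 1/5*2/5) = [1/25, 2/25)
  'd': [0/1 + 1/5*2/5, 0/1 + 1/5*3/5) = [2/25, 3/25)
  'f': [0/1 + 1/5*3/5, 0/1 + 1/5*1/1) = [3/25, 1/5) <- contains code 23/125
  emit 'f', narrow to [3/25, 1/5)
Step 3: interval [3/25, 1/5), width = 1/5 - 3/25 = 2/25
  'a': [3/25 + 2/25*0/1, 3/25 + 2/25*1/5) = [3/25, 17/125)
  'b': [3/25 + 2/25*1/5, 3/25 + 2/25*2/5) = [17/125, 19/125)
  'd': [3/25 + 2/25*2/5, 3/25 + 2/25*3/5) = [19/125, 21/125)
  'f': [3/25 + 2/25*3/5, 3/25 + 2/25*1/1) = [21/125, 1/5) <- contains code 23/125
  emit 'f', narrow to [21/125, 1/5)

Answer: aff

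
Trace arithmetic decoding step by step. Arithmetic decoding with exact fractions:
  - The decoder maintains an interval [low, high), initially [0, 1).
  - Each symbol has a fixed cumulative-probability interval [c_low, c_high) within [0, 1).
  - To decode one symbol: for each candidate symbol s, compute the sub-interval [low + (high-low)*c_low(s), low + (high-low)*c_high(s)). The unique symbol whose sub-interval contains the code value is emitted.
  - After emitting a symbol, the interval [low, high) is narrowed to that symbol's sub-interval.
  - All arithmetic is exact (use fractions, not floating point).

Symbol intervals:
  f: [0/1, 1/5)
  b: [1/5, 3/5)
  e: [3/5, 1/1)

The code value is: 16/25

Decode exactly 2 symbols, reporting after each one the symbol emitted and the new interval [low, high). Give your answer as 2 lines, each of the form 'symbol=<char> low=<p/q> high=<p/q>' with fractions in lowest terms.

Answer: symbol=e low=3/5 high=1/1
symbol=f low=3/5 high=17/25

Derivation:
Step 1: interval [0/1, 1/1), width = 1/1 - 0/1 = 1/1
  'f': [0/1 + 1/1*0/1, 0/1 + 1/1*1/5) = [0/1, 1/5)
  'b': [0/1 + 1/1*1/5, 0/1 + 1/1*3/5) = [1/5, 3/5)
  'e': [0/1 + 1/1*3/5, 0/1 + 1/1*1/1) = [3/5, 1/1) <- contains code 16/25
  emit 'e', narrow to [3/5, 1/1)
Step 2: interval [3/5, 1/1), width = 1/1 - 3/5 = 2/5
  'f': [3/5 + 2/5*0/1, 3/5 + 2/5*1/5) = [3/5, 17/25) <- contains code 16/25
  'b': [3/5 + 2/5*1/5, 3/5 + 2/5*3/5) = [17/25, 21/25)
  'e': [3/5 + 2/5*3/5, 3/5 + 2/5*1/1) = [21/25, 1/1)
  emit 'f', narrow to [3/5, 17/25)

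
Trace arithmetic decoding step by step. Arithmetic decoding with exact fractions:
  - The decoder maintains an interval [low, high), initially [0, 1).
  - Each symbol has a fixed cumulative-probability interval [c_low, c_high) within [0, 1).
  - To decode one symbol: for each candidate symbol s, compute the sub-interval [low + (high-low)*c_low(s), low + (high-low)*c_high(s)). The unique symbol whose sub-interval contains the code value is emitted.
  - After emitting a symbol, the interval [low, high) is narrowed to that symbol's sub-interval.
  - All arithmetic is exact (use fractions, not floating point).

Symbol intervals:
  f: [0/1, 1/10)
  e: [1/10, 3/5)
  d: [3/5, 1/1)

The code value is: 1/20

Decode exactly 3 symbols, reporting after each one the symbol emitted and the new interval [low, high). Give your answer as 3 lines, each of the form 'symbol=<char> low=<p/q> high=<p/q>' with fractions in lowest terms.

Step 1: interval [0/1, 1/1), width = 1/1 - 0/1 = 1/1
  'f': [0/1 + 1/1*0/1, 0/1 + 1/1*1/10) = [0/1, 1/10) <- contains code 1/20
  'e': [0/1 + 1/1*1/10, 0/1 + 1/1*3/5) = [1/10, 3/5)
  'd': [0/1 + 1/1*3/5, 0/1 + 1/1*1/1) = [3/5, 1/1)
  emit 'f', narrow to [0/1, 1/10)
Step 2: interval [0/1, 1/10), width = 1/10 - 0/1 = 1/10
  'f': [0/1 + 1/10*0/1, 0/1 + 1/10*1/10) = [0/1, 1/100)
  'e': [0/1 + 1/10*1/10, 0/1 + 1/10*3/5) = [1/100, 3/50) <- contains code 1/20
  'd': [0/1 + 1/10*3/5, 0/1 + 1/10*1/1) = [3/50, 1/10)
  emit 'e', narrow to [1/100, 3/50)
Step 3: interval [1/100, 3/50), width = 3/50 - 1/100 = 1/20
  'f': [1/100 + 1/20*0/1, 1/100 + 1/20*1/10) = [1/100, 3/200)
  'e': [1/100 + 1/20*1/10, 1/100 + 1/20*3/5) = [3/200, 1/25)
  'd': [1/100 + 1/20*3/5, 1/100 + 1/20*1/1) = [1/25, 3/50) <- contains code 1/20
  emit 'd', narrow to [1/25, 3/50)

Answer: symbol=f low=0/1 high=1/10
symbol=e low=1/100 high=3/50
symbol=d low=1/25 high=3/50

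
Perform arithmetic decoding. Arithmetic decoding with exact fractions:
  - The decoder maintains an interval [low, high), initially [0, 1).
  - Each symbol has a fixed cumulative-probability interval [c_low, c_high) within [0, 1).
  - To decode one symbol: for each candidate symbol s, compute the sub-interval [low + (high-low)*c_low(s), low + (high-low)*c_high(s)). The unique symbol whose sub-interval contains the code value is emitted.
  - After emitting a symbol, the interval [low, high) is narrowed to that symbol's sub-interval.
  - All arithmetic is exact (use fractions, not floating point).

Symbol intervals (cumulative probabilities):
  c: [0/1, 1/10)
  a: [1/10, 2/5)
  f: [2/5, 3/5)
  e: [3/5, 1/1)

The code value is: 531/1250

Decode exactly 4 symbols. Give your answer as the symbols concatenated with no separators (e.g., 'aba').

Answer: face

Derivation:
Step 1: interval [0/1, 1/1), width = 1/1 - 0/1 = 1/1
  'c': [0/1 + 1/1*0/1, 0/1 + 1/1*1/10) = [0/1, 1/10)
  'a': [0/1 + 1/1*1/10, 0/1 + 1/1*2/5) = [1/10, 2/5)
  'f': [0/1 + 1/1*2/5, 0/1 + 1/1*3/5) = [2/5, 3/5) <- contains code 531/1250
  'e': [0/1 + 1/1*3/5, 0/1 + 1/1*1/1) = [3/5, 1/1)
  emit 'f', narrow to [2/5, 3/5)
Step 2: interval [2/5, 3/5), width = 3/5 - 2/5 = 1/5
  'c': [2/5 + 1/5*0/1, 2/5 + 1/5*1/10) = [2/5, 21/50)
  'a': [2/5 + 1/5*1/10, 2/5 + 1/5*2/5) = [21/50, 12/25) <- contains code 531/1250
  'f': [2/5 + 1/5*2/5, 2/5 + 1/5*3/5) = [12/25, 13/25)
  'e': [2/5 + 1/5*3/5, 2/5 + 1/5*1/1) = [13/25, 3/5)
  emit 'a', narrow to [21/50, 12/25)
Step 3: interval [21/50, 12/25), width = 12/25 - 21/50 = 3/50
  'c': [21/50 + 3/50*0/1, 21/50 + 3/50*1/10) = [21/50, 213/500) <- contains code 531/1250
  'a': [21/50 + 3/50*1/10, 21/50 + 3/50*2/5) = [213/500, 111/250)
  'f': [21/50 + 3/50*2/5, 21/50 + 3/50*3/5) = [111/250, 57/125)
  'e': [21/50 + 3/50*3/5, 21/50 + 3/50*1/1) = [57/125, 12/25)
  emit 'c', narrow to [21/50, 213/500)
Step 4: interval [21/50, 213/500), width = 213/500 - 21/50 = 3/500
  'c': [21/50 + 3/500*0/1, 21/50 + 3/500*1/10) = [21/50, 2103/5000)
  'a': [21/50 + 3/500*1/10, 21/50 + 3/500*2/5) = [2103/5000, 264/625)
  'f': [21/50 + 3/500*2/5, 21/50 + 3/500*3/5) = [264/625, 1059/2500)
  'e': [21/50 + 3/500*3/5, 21/50 + 3/500*1/1) = [1059/2500, 213/500) <- contains code 531/1250
  emit 'e', narrow to [1059/2500, 213/500)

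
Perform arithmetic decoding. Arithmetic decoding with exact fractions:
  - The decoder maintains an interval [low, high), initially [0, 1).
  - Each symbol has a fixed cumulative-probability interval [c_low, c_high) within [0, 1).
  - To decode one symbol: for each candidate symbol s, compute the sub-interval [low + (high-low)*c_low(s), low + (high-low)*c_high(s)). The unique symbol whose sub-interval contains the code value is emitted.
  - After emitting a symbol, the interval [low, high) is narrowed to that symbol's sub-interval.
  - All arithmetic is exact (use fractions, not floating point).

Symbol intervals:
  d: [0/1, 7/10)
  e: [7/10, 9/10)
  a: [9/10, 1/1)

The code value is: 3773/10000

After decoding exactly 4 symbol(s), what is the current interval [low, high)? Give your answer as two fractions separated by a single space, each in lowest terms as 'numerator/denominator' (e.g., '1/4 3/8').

Answer: 343/1000 1029/2500

Derivation:
Step 1: interval [0/1, 1/1), width = 1/1 - 0/1 = 1/1
  'd': [0/1 + 1/1*0/1, 0/1 + 1/1*7/10) = [0/1, 7/10) <- contains code 3773/10000
  'e': [0/1 + 1/1*7/10, 0/1 + 1/1*9/10) = [7/10, 9/10)
  'a': [0/1 + 1/1*9/10, 0/1 + 1/1*1/1) = [9/10, 1/1)
  emit 'd', narrow to [0/1, 7/10)
Step 2: interval [0/1, 7/10), width = 7/10 - 0/1 = 7/10
  'd': [0/1 + 7/10*0/1, 0/1 + 7/10*7/10) = [0/1, 49/100) <- contains code 3773/10000
  'e': [0/1 + 7/10*7/10, 0/1 + 7/10*9/10) = [49/100, 63/100)
  'a': [0/1 + 7/10*9/10, 0/1 + 7/10*1/1) = [63/100, 7/10)
  emit 'd', narrow to [0/1, 49/100)
Step 3: interval [0/1, 49/100), width = 49/100 - 0/1 = 49/100
  'd': [0/1 + 49/100*0/1, 0/1 + 49/100*7/10) = [0/1, 343/1000)
  'e': [0/1 + 49/100*7/10, 0/1 + 49/100*9/10) = [343/1000, 441/1000) <- contains code 3773/10000
  'a': [0/1 + 49/100*9/10, 0/1 + 49/100*1/1) = [441/1000, 49/100)
  emit 'e', narrow to [343/1000, 441/1000)
Step 4: interval [343/1000, 441/1000), width = 441/1000 - 343/1000 = 49/500
  'd': [343/1000 + 49/500*0/1, 343/1000 + 49/500*7/10) = [343/1000, 1029/2500) <- contains code 3773/10000
  'e': [343/1000 + 49/500*7/10, 343/1000 + 49/500*9/10) = [1029/2500, 539/1250)
  'a': [343/1000 + 49/500*9/10, 343/1000 + 49/500*1/1) = [539/1250, 441/1000)
  emit 'd', narrow to [343/1000, 1029/2500)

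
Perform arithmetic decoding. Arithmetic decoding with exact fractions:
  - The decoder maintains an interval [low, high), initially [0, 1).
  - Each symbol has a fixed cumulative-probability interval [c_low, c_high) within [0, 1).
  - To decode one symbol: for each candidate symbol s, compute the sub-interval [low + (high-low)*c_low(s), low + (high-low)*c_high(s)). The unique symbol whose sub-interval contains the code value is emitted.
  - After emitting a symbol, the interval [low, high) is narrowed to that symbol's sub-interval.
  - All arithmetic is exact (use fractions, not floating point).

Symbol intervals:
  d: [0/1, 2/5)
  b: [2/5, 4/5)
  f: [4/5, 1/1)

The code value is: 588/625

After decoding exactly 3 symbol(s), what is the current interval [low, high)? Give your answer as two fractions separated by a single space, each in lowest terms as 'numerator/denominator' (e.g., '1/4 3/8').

Step 1: interval [0/1, 1/1), width = 1/1 - 0/1 = 1/1
  'd': [0/1 + 1/1*0/1, 0/1 + 1/1*2/5) = [0/1, 2/5)
  'b': [0/1 + 1/1*2/5, 0/1 + 1/1*4/5) = [2/5, 4/5)
  'f': [0/1 + 1/1*4/5, 0/1 + 1/1*1/1) = [4/5, 1/1) <- contains code 588/625
  emit 'f', narrow to [4/5, 1/1)
Step 2: interval [4/5, 1/1), width = 1/1 - 4/5 = 1/5
  'd': [4/5 + 1/5*0/1, 4/5 + 1/5*2/5) = [4/5, 22/25)
  'b': [4/5 + 1/5*2/5, 4/5 + 1/5*4/5) = [22/25, 24/25) <- contains code 588/625
  'f': [4/5 + 1/5*4/5, 4/5 + 1/5*1/1) = [24/25, 1/1)
  emit 'b', narrow to [22/25, 24/25)
Step 3: interval [22/25, 24/25), width = 24/25 - 22/25 = 2/25
  'd': [22/25 + 2/25*0/1, 22/25 + 2/25*2/5) = [22/25, 114/125)
  'b': [22/25 + 2/25*2/5, 22/25 + 2/25*4/5) = [114/125, 118/125) <- contains code 588/625
  'f': [22/25 + 2/25*4/5, 22/25 + 2/25*1/1) = [118/125, 24/25)
  emit 'b', narrow to [114/125, 118/125)

Answer: 114/125 118/125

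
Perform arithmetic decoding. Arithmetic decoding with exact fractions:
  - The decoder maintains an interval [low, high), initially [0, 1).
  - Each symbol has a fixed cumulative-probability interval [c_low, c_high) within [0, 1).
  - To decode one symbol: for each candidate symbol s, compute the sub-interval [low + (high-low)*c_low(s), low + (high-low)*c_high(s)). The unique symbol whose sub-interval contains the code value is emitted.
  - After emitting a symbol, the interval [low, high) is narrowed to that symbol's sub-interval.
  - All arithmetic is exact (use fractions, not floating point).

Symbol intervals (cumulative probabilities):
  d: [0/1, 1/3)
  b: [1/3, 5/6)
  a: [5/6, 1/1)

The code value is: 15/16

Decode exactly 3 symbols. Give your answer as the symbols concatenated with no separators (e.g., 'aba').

Answer: abb

Derivation:
Step 1: interval [0/1, 1/1), width = 1/1 - 0/1 = 1/1
  'd': [0/1 + 1/1*0/1, 0/1 + 1/1*1/3) = [0/1, 1/3)
  'b': [0/1 + 1/1*1/3, 0/1 + 1/1*5/6) = [1/3, 5/6)
  'a': [0/1 + 1/1*5/6, 0/1 + 1/1*1/1) = [5/6, 1/1) <- contains code 15/16
  emit 'a', narrow to [5/6, 1/1)
Step 2: interval [5/6, 1/1), width = 1/1 - 5/6 = 1/6
  'd': [5/6 + 1/6*0/1, 5/6 + 1/6*1/3) = [5/6, 8/9)
  'b': [5/6 + 1/6*1/3, 5/6 + 1/6*5/6) = [8/9, 35/36) <- contains code 15/16
  'a': [5/6 + 1/6*5/6, 5/6 + 1/6*1/1) = [35/36, 1/1)
  emit 'b', narrow to [8/9, 35/36)
Step 3: interval [8/9, 35/36), width = 35/36 - 8/9 = 1/12
  'd': [8/9 + 1/12*0/1, 8/9 + 1/12*1/3) = [8/9, 11/12)
  'b': [8/9 + 1/12*1/3, 8/9 + 1/12*5/6) = [11/12, 23/24) <- contains code 15/16
  'a': [8/9 + 1/12*5/6, 8/9 + 1/12*1/1) = [23/24, 35/36)
  emit 'b', narrow to [11/12, 23/24)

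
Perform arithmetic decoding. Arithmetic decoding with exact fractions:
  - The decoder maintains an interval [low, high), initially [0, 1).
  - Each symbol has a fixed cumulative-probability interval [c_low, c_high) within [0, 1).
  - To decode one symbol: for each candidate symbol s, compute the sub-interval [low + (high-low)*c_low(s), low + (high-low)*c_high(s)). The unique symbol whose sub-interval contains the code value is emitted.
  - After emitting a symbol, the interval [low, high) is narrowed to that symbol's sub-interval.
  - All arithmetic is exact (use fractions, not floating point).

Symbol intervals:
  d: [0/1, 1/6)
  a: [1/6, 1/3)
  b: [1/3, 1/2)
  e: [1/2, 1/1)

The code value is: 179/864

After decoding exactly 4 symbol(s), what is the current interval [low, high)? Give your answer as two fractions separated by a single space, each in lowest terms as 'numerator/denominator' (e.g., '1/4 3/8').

Step 1: interval [0/1, 1/1), width = 1/1 - 0/1 = 1/1
  'd': [0/1 + 1/1*0/1, 0/1 + 1/1*1/6) = [0/1, 1/6)
  'a': [0/1 + 1/1*1/6, 0/1 + 1/1*1/3) = [1/6, 1/3) <- contains code 179/864
  'b': [0/1 + 1/1*1/3, 0/1 + 1/1*1/2) = [1/3, 1/2)
  'e': [0/1 + 1/1*1/2, 0/1 + 1/1*1/1) = [1/2, 1/1)
  emit 'a', narrow to [1/6, 1/3)
Step 2: interval [1/6, 1/3), width = 1/3 - 1/6 = 1/6
  'd': [1/6 + 1/6*0/1, 1/6 + 1/6*1/6) = [1/6, 7/36)
  'a': [1/6 + 1/6*1/6, 1/6 + 1/6*1/3) = [7/36, 2/9) <- contains code 179/864
  'b': [1/6 + 1/6*1/3, 1/6 + 1/6*1/2) = [2/9, 1/4)
  'e': [1/6 + 1/6*1/2, 1/6 + 1/6*1/1) = [1/4, 1/3)
  emit 'a', narrow to [7/36, 2/9)
Step 3: interval [7/36, 2/9), width = 2/9 - 7/36 = 1/36
  'd': [7/36 + 1/36*0/1, 7/36 + 1/36*1/6) = [7/36, 43/216)
  'a': [7/36 + 1/36*1/6, 7/36 + 1/36*1/3) = [43/216, 11/54)
  'b': [7/36 + 1/36*1/3, 7/36 + 1/36*1/2) = [11/54, 5/24) <- contains code 179/864
  'e': [7/36 + 1/36*1/2, 7/36 + 1/36*1/1) = [5/24, 2/9)
  emit 'b', narrow to [11/54, 5/24)
Step 4: interval [11/54, 5/24), width = 5/24 - 11/54 = 1/216
  'd': [11/54 + 1/216*0/1, 11/54 + 1/216*1/6) = [11/54, 265/1296)
  'a': [11/54 + 1/216*1/6, 11/54 + 1/216*1/3) = [265/1296, 133/648)
  'b': [11/54 + 1/216*1/3, 11/54 + 1/216*1/2) = [133/648, 89/432)
  'e': [11/54 + 1/216*1/2, 11/54 + 1/216*1/1) = [89/432, 5/24) <- contains code 179/864
  emit 'e', narrow to [89/432, 5/24)

Answer: 89/432 5/24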